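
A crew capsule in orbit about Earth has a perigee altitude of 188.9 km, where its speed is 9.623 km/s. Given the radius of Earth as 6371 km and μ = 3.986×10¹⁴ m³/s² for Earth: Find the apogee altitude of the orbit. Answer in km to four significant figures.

apogee altitude ≈ 14630 km

r_p = 6371 + 188.9 = 6559.9 km = 6.560×10⁶ m.
Specific energy ε = v²/2 − μ/r = -1.446×10⁷ J/kg, so a = −μ/(2ε) = 1.378×10⁷ m.
The apsides satisfy r_p + r_a = 2a, so the apogee radius is 2a − r_p = 2.100×10⁷ m = 21002 km.
Apogee altitude = 21002 − 6371 = 14631 km.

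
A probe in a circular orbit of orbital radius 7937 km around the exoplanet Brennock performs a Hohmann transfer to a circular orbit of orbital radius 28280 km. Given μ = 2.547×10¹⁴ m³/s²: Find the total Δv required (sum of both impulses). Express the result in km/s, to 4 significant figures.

r₁ = 7937 km = 7.937×10⁶ m.
r₂ = 28280 km = 2.828×10⁷ m.
Transfer ellipse a_t = (r₁ + r₂)/2 = 1.811×10⁷ m.
At r₁: circular v_c1 = √(μ/r₁) = 5665 m/s; transfer-periapsis v_p = √[μ(2/r₁ − 1/a_t)] = 7079 m/s.
Δv₁ = v_p − v_c1 = 1414 m/s.
At r₂: circular v_c2 = √(μ/r₂) = 3001 m/s; transfer-apoapsis v_a = √[μ(2/r₂ − 1/a_t)] = 1987 m/s.
Δv₂ = v_c2 − v_a = 1014 m/s.
Total Δv = Δv₁ + Δv₂ = 2429 m/s = 2.429 km/s.

Δv_total ≈ 2.429 km/s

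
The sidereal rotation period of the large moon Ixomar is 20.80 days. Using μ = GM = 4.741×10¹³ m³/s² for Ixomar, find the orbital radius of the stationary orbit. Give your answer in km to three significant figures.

T = 20.80 days = 1.797×10⁶ s.
A synchronous orbit has period T, so by Kepler's third law a = (μT²/4π²)^(1/3).
μT²/4π² = 4.741×10¹³ × (1.797×10⁶)² / 39.48 = 3.879×10²⁴ m³.
a = 1.571×10⁸ m = 1.5712×10⁵ km.

r_sync ≈ 1.57×10⁵ km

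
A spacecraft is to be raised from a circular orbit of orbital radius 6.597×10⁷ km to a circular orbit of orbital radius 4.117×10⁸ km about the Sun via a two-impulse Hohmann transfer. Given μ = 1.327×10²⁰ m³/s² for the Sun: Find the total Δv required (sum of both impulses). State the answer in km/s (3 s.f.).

Δv_total ≈ 22.6 km/s

r₁ = 6.597×10⁷ km = 6.597×10¹⁰ m.
r₂ = 4.117×10⁸ km = 4.117×10¹¹ m.
Transfer ellipse a_t = (r₁ + r₂)/2 = 2.388×10¹¹ m.
At r₁: circular v_c1 = √(μ/r₁) = 44850 m/s; transfer-perihelion v_p = √[μ(2/r₁ − 1/a_t)] = 58880 m/s.
Δv₁ = v_p − v_c1 = 14030 m/s.
At r₂: circular v_c2 = √(μ/r₂) = 17950 m/s; transfer-aphelion v_a = √[μ(2/r₂ − 1/a_t)] = 9436 m/s.
Δv₂ = v_c2 − v_a = 8518 m/s.
Total Δv = Δv₁ + Δv₂ = 22550 m/s = 22.55 km/s.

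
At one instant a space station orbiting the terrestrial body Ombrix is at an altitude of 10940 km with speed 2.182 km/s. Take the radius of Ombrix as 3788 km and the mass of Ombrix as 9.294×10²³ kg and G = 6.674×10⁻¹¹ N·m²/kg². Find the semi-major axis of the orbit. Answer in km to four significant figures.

a ≈ 16940 km

μ = GM = 6.674×10⁻¹¹ × 9.294×10²³ = 6.203×10¹³ m³/s².
r = 3788 + 10940 = 14728 km = 1.473×10⁷ m.
Specific orbital energy ε = v²/2 − μ/r = (2182)²/2 − 6.203×10¹³/1.473×10⁷ = -1.831×10⁶ J/kg.
Since ε = −μ/(2a), a = −μ/(2ε) = 1.694×10⁷ m = 16938 km.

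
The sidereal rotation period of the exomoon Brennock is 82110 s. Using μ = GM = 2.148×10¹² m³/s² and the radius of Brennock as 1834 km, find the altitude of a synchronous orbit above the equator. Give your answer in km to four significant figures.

h_sync ≈ 5325 km

A synchronous orbit has period T, so by Kepler's third law a = (μT²/4π²)^(1/3).
μT²/4π² = 2.148×10¹² × (8.211×10⁴)² / 39.48 = 3.668×10²⁰ m³.
a = 7.159×10⁶ m = 7158.5 km.
Altitude h = a − R = 7158.5 − 1834 = 5324.5 km.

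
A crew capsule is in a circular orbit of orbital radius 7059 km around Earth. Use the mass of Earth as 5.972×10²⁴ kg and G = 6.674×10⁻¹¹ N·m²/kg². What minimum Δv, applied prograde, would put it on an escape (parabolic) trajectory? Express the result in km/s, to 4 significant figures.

Δv ≈ 3.112 km/s

μ = GM = 6.674×10⁻¹¹ × 5.972×10²⁴ = 3.986×10¹⁴ m³/s².
r = 7059 km = 7.059×10⁶ m.
Circular speed v_c = √(μ/r) = 7514 m/s.
Escape speed v_esc = √(2μ/r) = √2 × v_c = 10630 m/s.
Δv = v_esc − v_c = 3112 m/s = 3.112 km/s.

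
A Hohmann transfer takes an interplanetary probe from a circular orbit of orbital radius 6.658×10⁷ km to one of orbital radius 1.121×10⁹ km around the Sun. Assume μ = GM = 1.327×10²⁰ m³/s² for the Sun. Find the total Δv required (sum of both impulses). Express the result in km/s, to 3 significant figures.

Δv_total ≈ 23.9 km/s

r₁ = 6.658×10⁷ km = 6.658×10¹⁰ m.
r₂ = 1.121×10⁹ km = 1.121×10¹² m.
Transfer ellipse a_t = (r₁ + r₂)/2 = 5.938×10¹¹ m.
At r₁: circular v_c1 = √(μ/r₁) = 44640 m/s; transfer-perihelion v_p = √[μ(2/r₁ − 1/a_t)] = 61340 m/s.
Δv₁ = v_p − v_c1 = 16700 m/s.
At r₂: circular v_c2 = √(μ/r₂) = 10880 m/s; transfer-aphelion v_a = √[μ(2/r₂ − 1/a_t)] = 3643 m/s.
Δv₂ = v_c2 − v_a = 7237 m/s.
Total Δv = Δv₁ + Δv₂ = 23930 m/s = 23.93 km/s.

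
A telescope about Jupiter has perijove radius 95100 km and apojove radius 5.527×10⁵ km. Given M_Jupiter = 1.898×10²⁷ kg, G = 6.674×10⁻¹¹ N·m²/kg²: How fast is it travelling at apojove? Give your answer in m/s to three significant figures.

μ = GM = 6.674×10⁻¹¹ × 1.898×10²⁷ = 1.267×10¹⁷ m³/s².
Semi-major axis a = (r_p + r_a)/2 = 3.2390×10⁵ km = 3.239×10⁸ m.
Vis-viva: v² = μ(2/r − 1/a) = 1.267×10¹⁷ × (3.619×10⁻⁹ − 3.087×10⁻⁹) = 6.729×10⁷ m²/s².
v = 8203 m/s.

v ≈ 8200 m/s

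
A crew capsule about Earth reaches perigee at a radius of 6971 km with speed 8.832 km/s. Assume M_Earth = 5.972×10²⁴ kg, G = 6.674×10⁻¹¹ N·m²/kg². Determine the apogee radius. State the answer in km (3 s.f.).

μ = GM = 6.674×10⁻¹¹ × 5.972×10²⁴ = 3.986×10¹⁴ m³/s².
r_p = 6.971×10⁶ m.
Specific energy ε = v²/2 − μ/r = -1.817×10⁷ J/kg, so a = −μ/(2ε) = 1.097×10⁷ m.
The apsides satisfy r_p + r_a = 2a, so the apogee radius is 2a − r_p = 1.496×10⁷ m = 14960 km.

apogee radius ≈ 15000 km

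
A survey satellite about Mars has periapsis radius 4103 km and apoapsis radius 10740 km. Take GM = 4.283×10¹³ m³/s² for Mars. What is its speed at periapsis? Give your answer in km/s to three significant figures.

v ≈ 3.89 km/s

Semi-major axis a = (r_p + r_a)/2 = 7421.5 km = 7.422×10⁶ m.
Vis-viva: v² = μ(2/r − 1/a) = 4.283×10¹³ × (4.874×10⁻⁷ − 1.347×10⁻⁷) = 1.511×10⁷ m²/s².
v = 3887 m/s = 3.887 km/s.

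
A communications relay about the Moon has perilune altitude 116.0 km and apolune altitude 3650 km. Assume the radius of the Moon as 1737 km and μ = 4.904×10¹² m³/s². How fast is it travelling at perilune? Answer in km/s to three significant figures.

v ≈ 1.98 km/s

r_p = 1737 + 116.0 = 1853.0 km = 1.8530×10⁶ m.
r_a = 1737 + 3650 = 5387.0 km = 5.3870×10⁶ m.
Semi-major axis a = (r_p + r_a)/2 = 3620.0 km = 3.620×10⁶ m.
Vis-viva: v² = μ(2/r − 1/a) = 4.904×10¹² × (1.079×10⁻⁶ − 2.762×10⁻⁷) = 3.938×10⁶ m²/s².
v = 1985 m/s = 1.985 km/s.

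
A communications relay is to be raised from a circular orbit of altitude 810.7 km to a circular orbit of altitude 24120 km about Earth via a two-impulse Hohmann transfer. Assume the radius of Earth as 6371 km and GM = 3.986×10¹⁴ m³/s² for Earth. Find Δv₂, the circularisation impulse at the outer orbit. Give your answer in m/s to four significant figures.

Δv ≈ 1383 m/s

r₁ = 6371 + 810.7 = 7181.7 km = 7.1817×10⁶ m.
r₂ = 6371 + 24120 = 30491 km = 3.0491×10⁷ m.
Transfer ellipse a_t = (r₁ + r₂)/2 = 1.884×10⁷ m.
At r₁: circular v_c1 = √(μ/r₁) = 7450 m/s; transfer-perigee v_p = √[μ(2/r₁ − 1/a_t)] = 9479 m/s.
At r₂: circular v_c2 = √(μ/r₂) = 3616 m/s; transfer-apogee v_a = √[μ(2/r₂ − 1/a_t)] = 2233 m/s.
Δv₂ = v_c2 − v_a = 1383 m/s.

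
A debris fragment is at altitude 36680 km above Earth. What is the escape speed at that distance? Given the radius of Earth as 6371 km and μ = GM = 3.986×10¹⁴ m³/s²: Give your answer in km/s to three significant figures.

r = 6371 + 36680 = 43051 km = 4.3051×10⁷ m.
Escape speed v_esc = √(2μ/r) = √(2 × 3.986×10¹⁴ / 4.305×10⁷) = √(1.852×10⁷) = 4303 m/s.
= 4.303 km/s.

v_esc ≈ 4.30 km/s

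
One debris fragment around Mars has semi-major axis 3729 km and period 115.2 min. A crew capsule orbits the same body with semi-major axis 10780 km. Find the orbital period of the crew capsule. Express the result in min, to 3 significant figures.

Kepler's third law: T² ∝ a³, so T₂ = T₁ (a₂/a₁)^(3/2).
a₂/a₁ = 2.891, (a₂/a₁)^(3/2) = 4.915.
T₂ = 115.2 × 4.915 = 566.2 min.

T₂ ≈ 566 min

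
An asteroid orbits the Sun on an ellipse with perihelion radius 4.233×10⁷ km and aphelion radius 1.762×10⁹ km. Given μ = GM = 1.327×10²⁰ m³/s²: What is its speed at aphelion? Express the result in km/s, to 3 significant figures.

v ≈ 1.88 km/s

Semi-major axis a = (r_p + r_a)/2 = 9.0216×10⁸ km = 9.022×10¹¹ m.
Vis-viva: v² = μ(2/r − 1/a) = 1.327×10²⁰ × (1.135×10⁻¹² − 1.108×10⁻¹²) = 3.534×10⁶ m²/s².
v = 1880 m/s = 1.880 km/s.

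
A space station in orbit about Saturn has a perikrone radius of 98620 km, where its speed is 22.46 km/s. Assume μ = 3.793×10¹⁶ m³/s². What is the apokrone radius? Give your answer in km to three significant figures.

r_p = 9.862×10⁷ m.
Specific energy ε = v²/2 − μ/r = -1.324×10⁸ J/kg, so a = −μ/(2ε) = 1.433×10⁸ m.
The apsides satisfy r_p + r_a = 2a, so the apokrone radius is 2a − r_p = 1.879×10⁸ m = 1.8790×10⁵ km.

apokrone radius ≈ 1.88×10⁵ km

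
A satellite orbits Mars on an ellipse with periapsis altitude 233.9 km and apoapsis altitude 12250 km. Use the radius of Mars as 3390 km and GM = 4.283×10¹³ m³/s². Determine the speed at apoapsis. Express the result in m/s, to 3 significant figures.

v ≈ 1020 m/s

r_p = 3390 + 233.9 = 3623.9 km = 3.6239×10⁶ m.
r_a = 3390 + 12250 = 15640 km = 1.5640×10⁷ m.
Semi-major axis a = (r_p + r_a)/2 = 9632.0 km = 9.632×10⁶ m.
Vis-viva: v² = μ(2/r − 1/a) = 4.283×10¹³ × (1.279×10⁻⁷ − 1.038×10⁻⁷) = 1.030×10⁶ m²/s².
v = 1015 m/s.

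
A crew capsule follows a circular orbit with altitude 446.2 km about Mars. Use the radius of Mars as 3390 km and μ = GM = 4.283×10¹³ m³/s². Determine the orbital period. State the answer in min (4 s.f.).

T ≈ 120.2 min

r = 3390 + 446.2 = 3836.2 km = 3.8362×10⁶ m.
Kepler's third law: T = 2π√(r³/μ) = 2π√((3.836×10⁶)³ / 4.283×10¹³).
r³/μ = 1.318×10⁶ s², so T = 2π × 1.148×10³ = 7.214×10³ s.
Converting: 7.214×10³ s ÷ 60.00 = 120.2 min.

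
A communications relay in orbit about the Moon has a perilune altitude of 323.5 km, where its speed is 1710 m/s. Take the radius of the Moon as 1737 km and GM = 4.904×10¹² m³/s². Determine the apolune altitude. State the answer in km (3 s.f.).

r_p = 1737 + 323.5 = 2060.5 km = 2.060×10⁶ m.
Specific energy ε = v²/2 − μ/r = -9.180×10⁵ J/kg, so a = −μ/(2ε) = 2.671×10⁶ m.
The apsides satisfy r_p + r_a = 2a, so the apolune radius is 2a − r_p = 3.282×10⁶ m = 3281.8 km.
Apolune altitude = 3281.8 − 1737 = 1544.8 km.

apolune altitude ≈ 1540 km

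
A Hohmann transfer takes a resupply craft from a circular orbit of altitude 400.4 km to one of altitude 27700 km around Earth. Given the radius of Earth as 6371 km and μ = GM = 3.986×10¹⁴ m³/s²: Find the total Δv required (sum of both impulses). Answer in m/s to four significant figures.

r₁ = 6371 + 400.4 = 6771.4 km = 6.7714×10⁶ m.
r₂ = 6371 + 27700 = 34071 km = 3.4071×10⁷ m.
Transfer ellipse a_t = (r₁ + r₂)/2 = 2.042×10⁷ m.
At r₁: circular v_c1 = √(μ/r₁) = 7672 m/s; transfer-perigee v_p = √[μ(2/r₁ − 1/a_t)] = 9910 m/s.
Δv₁ = v_p − v_c1 = 2238 m/s.
At r₂: circular v_c2 = √(μ/r₂) = 3420 m/s; transfer-apogee v_a = √[μ(2/r₂ − 1/a_t)] = 1970 m/s.
Δv₂ = v_c2 − v_a = 1451 m/s.
Total Δv = Δv₁ + Δv₂ = 3689 m/s.

Δv_total ≈ 3689 m/s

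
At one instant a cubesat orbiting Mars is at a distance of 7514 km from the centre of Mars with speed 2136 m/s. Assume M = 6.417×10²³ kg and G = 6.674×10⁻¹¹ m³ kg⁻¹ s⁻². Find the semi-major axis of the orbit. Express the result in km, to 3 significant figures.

a ≈ 6260 km

μ = GM = 6.674×10⁻¹¹ × 6.417×10²³ = 4.283×10¹³ m³/s².
r = 7.514×10⁶ m.
Vis-viva rearranged: 1/a = 2/r − v²/μ = 2.662×10⁻⁷ − 1.065×10⁻⁷ = 1.596×10⁻⁷ m⁻¹.
a = 6.264×10⁶ m = 6264.2 km.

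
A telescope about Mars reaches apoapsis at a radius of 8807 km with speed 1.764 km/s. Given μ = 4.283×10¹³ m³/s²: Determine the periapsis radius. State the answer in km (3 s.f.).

r_a = 8.807×10⁶ m.
Specific energy ε = v²/2 − μ/r = -3.307×10⁶ J/kg, so a = −μ/(2ε) = 6.475×10⁶ m.
The apsides satisfy r_p + r_a = 2a, so the periapsis radius is 2a − r_a = 4.143×10⁶ m = 4143.0 km.

periapsis radius ≈ 4140 km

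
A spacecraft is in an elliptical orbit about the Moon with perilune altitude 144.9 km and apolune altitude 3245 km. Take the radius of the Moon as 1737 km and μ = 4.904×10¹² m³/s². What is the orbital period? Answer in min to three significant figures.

r_p = 1737 + 144.9 = 1881.9 km = 1.8819×10⁶ m.
r_a = 1737 + 3245 = 4982.0 km = 4.9820×10⁶ m.
Semi-major axis a = (r_p + r_a)/2 = (1881.9 + 4982.0)/2 = 3431.9 km = 3.432×10⁶ m.
By Kepler's third law T = 2π√(a³/μ) = 2π × 2.871×10³ = 1.804×10⁴ s.
= 300.7 min.

T ≈ 301 min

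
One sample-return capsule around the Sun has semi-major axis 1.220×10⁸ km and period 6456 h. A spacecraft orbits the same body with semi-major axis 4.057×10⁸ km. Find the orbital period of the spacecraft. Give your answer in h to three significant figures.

Kepler's third law: T² ∝ a³, so T₂ = T₁ (a₂/a₁)^(3/2).
a₂/a₁ = 3.325, (a₂/a₁)^(3/2) = 6.064.
T₂ = 6456 × 6.064 = 39150 h.

T₂ ≈ 39100 h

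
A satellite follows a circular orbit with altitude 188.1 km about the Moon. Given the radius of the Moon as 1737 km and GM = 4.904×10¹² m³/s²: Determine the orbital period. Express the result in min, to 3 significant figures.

T ≈ 126 min

r = 1737 + 188.1 = 1925.1 km = 1.9251×10⁶ m.
Kepler's third law: T = 2π√(r³/μ) = 2π√((1.925×10⁶)³ / 4.904×10¹²).
r³/μ = 1.455×10⁶ s², so T = 2π × 1.206×10³ = 7.579×10³ s.
Converting: 7.579×10³ s ÷ 60.00 = 126.3 min.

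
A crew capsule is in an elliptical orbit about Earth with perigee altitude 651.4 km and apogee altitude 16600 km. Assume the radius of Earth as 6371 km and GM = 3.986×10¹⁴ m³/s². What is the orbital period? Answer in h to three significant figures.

T ≈ 5.08 h

r_p = 6371 + 651.4 = 7022.4 km = 7.0224×10⁶ m.
r_a = 6371 + 16600 = 22971 km = 2.2971×10⁷ m.
Semi-major axis a = (r_p + r_a)/2 = (7022.4 + 22971)/2 = 14997 km = 1.500×10⁷ m.
By Kepler's third law T = 2π√(a³/μ) = 2π × 2.909×10³ = 1.828×10⁴ s.
= 5.077 h.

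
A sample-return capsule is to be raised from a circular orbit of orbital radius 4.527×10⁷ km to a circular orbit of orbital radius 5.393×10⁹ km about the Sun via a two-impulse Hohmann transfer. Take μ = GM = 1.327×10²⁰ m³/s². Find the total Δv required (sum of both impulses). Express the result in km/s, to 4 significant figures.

r₁ = 4.527×10⁷ km = 4.527×10¹⁰ m.
r₂ = 5.393×10⁹ km = 5.393×10¹² m.
Transfer ellipse a_t = (r₁ + r₂)/2 = 2.719×10¹² m.
At r₁: circular v_c1 = √(μ/r₁) = 54140 m/s; transfer-perihelion v_p = √[μ(2/r₁ − 1/a_t)] = 76250 m/s.
Δv₁ = v_p − v_c1 = 22110 m/s.
At r₂: circular v_c2 = √(μ/r₂) = 4960 m/s; transfer-aphelion v_a = √[μ(2/r₂ − 1/a_t)] = 640.0 m/s.
Δv₂ = v_c2 − v_a = 4320 m/s.
Total Δv = Δv₁ + Δv₂ = 26430 m/s = 26.43 km/s.

Δv_total ≈ 26.43 km/s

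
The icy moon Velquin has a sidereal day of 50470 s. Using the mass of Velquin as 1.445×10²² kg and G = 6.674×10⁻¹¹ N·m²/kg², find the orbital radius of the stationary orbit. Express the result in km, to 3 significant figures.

r_sync ≈ 3960 km

μ = GM = 6.674×10⁻¹¹ × 1.445×10²² = 9.644×10¹¹ m³/s².
A synchronous orbit has period T, so by Kepler's third law a = (μT²/4π²)^(1/3).
μT²/4π² = 9.644×10¹¹ × (5.047×10⁴)² / 39.48 = 6.222×10¹⁹ m³.
a = 3.963×10⁶ m = 3962.7 km.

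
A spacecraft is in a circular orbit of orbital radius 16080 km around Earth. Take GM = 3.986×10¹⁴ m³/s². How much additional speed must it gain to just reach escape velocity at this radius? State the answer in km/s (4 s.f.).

r = 16080 km = 1.608×10⁷ m.
Circular speed v_c = √(μ/r) = 4979 m/s.
Escape speed v_esc = √(2μ/r) = √2 × v_c = 7041 m/s.
Δv = v_esc − v_c = 2062 m/s = 2.062 km/s.

Δv ≈ 2.062 km/s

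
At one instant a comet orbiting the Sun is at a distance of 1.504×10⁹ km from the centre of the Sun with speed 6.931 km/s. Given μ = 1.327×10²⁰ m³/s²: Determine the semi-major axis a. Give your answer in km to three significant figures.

r = 1.504×10¹² m.
Specific orbital energy ε = v²/2 − μ/r = (6931)²/2 − 1.327×10²⁰/1.504×10¹² = -6.421×10⁷ J/kg.
Since ε = −μ/(2a), a = −μ/(2ε) = 1.033×10¹² m = 1.0333×10⁹ km.

a ≈ 1.03×10⁹ km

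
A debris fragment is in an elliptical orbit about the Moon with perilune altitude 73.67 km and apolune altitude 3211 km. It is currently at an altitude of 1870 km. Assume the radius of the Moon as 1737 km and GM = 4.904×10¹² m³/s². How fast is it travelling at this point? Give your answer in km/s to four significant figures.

r_p = 1737 + 73.67 = 1810.7 km = 1.8107×10⁶ m.
r_a = 1737 + 3211 = 4948.0 km = 4.9480×10⁶ m.
r = 1737 + 1870 = 3607.0 km = 3.607×10⁶ m.
Semi-major axis a = (r_p + r_a)/2 = 3379.3 km = 3.379×10⁶ m.
Vis-viva: v² = μ(2/r − 1/a) = 4.904×10¹² × (5.545×10⁻⁷ − 2.959×10⁻⁷) = 1.268×10⁶ m²/s².
v = 1126 m/s = 1.126 km/s.

v ≈ 1.126 km/s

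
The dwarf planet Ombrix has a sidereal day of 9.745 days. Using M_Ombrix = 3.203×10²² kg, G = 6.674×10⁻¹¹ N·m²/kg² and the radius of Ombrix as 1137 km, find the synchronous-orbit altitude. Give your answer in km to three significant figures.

h_sync ≈ 32600 km

μ = GM = 6.674×10⁻¹¹ × 3.203×10²² = 2.138×10¹² m³/s².
T = 9.745 days = 8.420×10⁵ s.
A synchronous orbit has period T, so by Kepler's third law a = (μT²/4π²)^(1/3).
μT²/4π² = 2.138×10¹² × (8.420×10⁵)² / 39.48 = 3.839×10²² m³.
a = 3.373×10⁷ m = 33733 km.
Altitude h = a − R = 33733 − 1137 = 32596 km.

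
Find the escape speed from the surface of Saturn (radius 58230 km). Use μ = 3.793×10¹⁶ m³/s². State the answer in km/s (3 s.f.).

r = R = 5.823×10⁷ m.
Escape speed v_esc = √(2μ/r) = √(2 × 3.793×10¹⁶ / 5.823×10⁷) = √(1.303×10⁹) = 36090 m/s.
= 36.09 km/s.

v_esc ≈ 36.1 km/s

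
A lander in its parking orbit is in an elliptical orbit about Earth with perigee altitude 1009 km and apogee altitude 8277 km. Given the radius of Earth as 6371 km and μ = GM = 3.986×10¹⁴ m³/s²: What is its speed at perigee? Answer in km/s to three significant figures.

r_p = 6371 + 1009 = 7380.0 km = 7.3800×10⁶ m.
r_a = 6371 + 8277 = 14648 km = 1.4648×10⁷ m.
Semi-major axis a = (r_p + r_a)/2 = 11014 km = 1.101×10⁷ m.
Vis-viva: v² = μ(2/r − 1/a) = 3.986×10¹⁴ × (2.710×10⁻⁷ − 9.079×10⁻⁸) = 7.183×10⁷ m²/s².
v = 8475 m/s = 8.475 km/s.

v ≈ 8.48 km/s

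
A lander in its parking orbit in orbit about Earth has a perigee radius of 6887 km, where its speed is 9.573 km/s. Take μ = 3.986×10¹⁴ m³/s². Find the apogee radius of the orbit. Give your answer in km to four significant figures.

apogee radius ≈ 26180 km

r_p = 6.887×10⁶ m.
Specific energy ε = v²/2 − μ/r = -1.206×10⁷ J/kg, so a = −μ/(2ε) = 1.653×10⁷ m.
The apsides satisfy r_p + r_a = 2a, so the apogee radius is 2a − r_p = 2.618×10⁷ m = 26175 km.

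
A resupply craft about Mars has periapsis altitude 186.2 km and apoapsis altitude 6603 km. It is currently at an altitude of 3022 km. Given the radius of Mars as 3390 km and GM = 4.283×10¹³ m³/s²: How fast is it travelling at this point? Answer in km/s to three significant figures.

v ≈ 2.65 km/s

r_p = 3390 + 186.2 = 3576.2 km = 3.5762×10⁶ m.
r_a = 3390 + 6603 = 9993.0 km = 9.9930×10⁶ m.
r = 3390 + 3022 = 6412.0 km = 6.412×10⁶ m.
Semi-major axis a = (r_p + r_a)/2 = 6784.6 km = 6.785×10⁶ m.
Vis-viva: v² = μ(2/r − 1/a) = 4.283×10¹³ × (3.119×10⁻⁷ − 1.474×10⁻⁷) = 7.047×10⁶ m²/s².
v = 2655 m/s = 2.655 km/s.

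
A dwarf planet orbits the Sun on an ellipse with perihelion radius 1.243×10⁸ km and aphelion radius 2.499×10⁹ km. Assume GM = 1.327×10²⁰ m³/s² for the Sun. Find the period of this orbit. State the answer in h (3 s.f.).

T ≈ 228000 h

Semi-major axis a = (r_p + r_a)/2 = (1.2430×10⁸ + 2.4990×10⁹)/2 = 1.3116×10⁹ km = 1.312×10¹² m.
By Kepler's third law T = 2π√(a³/μ) = 2π × 1.304×10⁸ = 8.194×10⁸ s.
= 2.276×10⁵ h.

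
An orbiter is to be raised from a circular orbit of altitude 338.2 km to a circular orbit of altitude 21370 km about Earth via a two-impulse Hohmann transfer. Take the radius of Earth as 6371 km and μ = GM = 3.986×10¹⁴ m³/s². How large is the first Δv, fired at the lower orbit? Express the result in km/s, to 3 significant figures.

Δv ≈ 2.07 km/s

r₁ = 6371 + 338.2 = 6709.2 km = 6.7092×10⁶ m.
r₂ = 6371 + 21370 = 27741 km = 2.7741×10⁷ m.
Transfer ellipse a_t = (r₁ + r₂)/2 = 1.723×10⁷ m.
At r₁: circular v_c1 = √(μ/r₁) = 7708 m/s; transfer-perigee v_p = √[μ(2/r₁ − 1/a_t)] = 9782 m/s.
Δv₁ = v_p − v_c1 = 2074 m/s.
= 2.074 km/s.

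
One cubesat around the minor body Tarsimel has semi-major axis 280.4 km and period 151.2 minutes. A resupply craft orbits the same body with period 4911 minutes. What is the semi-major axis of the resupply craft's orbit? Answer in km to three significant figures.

Kepler's third law: a³ ∝ T², so a₂ = a₁ (T₂/T₁)^(2/3).
T₂/T₁ = 32.48, (T₂/T₁)^(2/3) = 10.18.
a₂ = 280.4 × 10.18 = 2854 km.

a₂ ≈ 2850 km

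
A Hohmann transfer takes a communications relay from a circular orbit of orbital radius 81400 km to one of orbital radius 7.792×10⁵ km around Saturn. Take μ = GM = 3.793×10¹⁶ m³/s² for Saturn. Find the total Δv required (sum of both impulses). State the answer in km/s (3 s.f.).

r₁ = 81400 km = 8.140×10⁷ m.
r₂ = 7.792×10⁵ km = 7.792×10⁸ m.
Transfer ellipse a_t = (r₁ + r₂)/2 = 4.303×10⁸ m.
At r₁: circular v_c1 = √(μ/r₁) = 21590 m/s; transfer-perikrone v_p = √[μ(2/r₁ − 1/a_t)] = 29050 m/s.
Δv₁ = v_p − v_c1 = 7462 m/s.
At r₂: circular v_c2 = √(μ/r₂) = 6977 m/s; transfer-apokrone v_a = √[μ(2/r₂ − 1/a_t)] = 3035 m/s.
Δv₂ = v_c2 − v_a = 3942 m/s.
Total Δv = Δv₁ + Δv₂ = 11400 m/s = 11.40 km/s.

Δv_total ≈ 11.4 km/s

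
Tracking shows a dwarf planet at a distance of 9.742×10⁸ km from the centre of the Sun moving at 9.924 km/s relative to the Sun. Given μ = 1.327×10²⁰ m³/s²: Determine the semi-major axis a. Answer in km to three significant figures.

a ≈ 7.63×10⁸ km

r = 9.742×10¹¹ m.
Vis-viva rearranged: 1/a = 2/r − v²/μ = 2.053×10⁻¹² − 7.422×10⁻¹³ = 1.311×10⁻¹² m⁻¹.
a = 7.629×10¹¹ m = 7.6289×10⁸ km.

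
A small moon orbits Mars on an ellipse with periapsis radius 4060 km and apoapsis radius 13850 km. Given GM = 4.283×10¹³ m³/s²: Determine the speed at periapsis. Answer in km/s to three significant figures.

v ≈ 4.04 km/s

Semi-major axis a = (r_p + r_a)/2 = 8955.0 km = 8.955×10⁶ m.
Vis-viva: v² = μ(2/r − 1/a) = 4.283×10¹³ × (4.926×10⁻⁷ − 1.117×10⁻⁷) = 1.632×10⁷ m²/s².
v = 4039 m/s = 4.039 km/s.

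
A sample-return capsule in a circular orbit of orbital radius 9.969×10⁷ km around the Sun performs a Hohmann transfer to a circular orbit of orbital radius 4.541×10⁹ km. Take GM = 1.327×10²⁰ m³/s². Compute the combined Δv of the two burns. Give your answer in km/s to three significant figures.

r₁ = 9.969×10⁷ km = 9.969×10¹⁰ m.
r₂ = 4.541×10⁹ km = 4.541×10¹² m.
Transfer ellipse a_t = (r₁ + r₂)/2 = 2.320×10¹² m.
At r₁: circular v_c1 = √(μ/r₁) = 36480 m/s; transfer-perihelion v_p = √[μ(2/r₁ − 1/a_t)] = 51040 m/s.
Δv₁ = v_p − v_c1 = 14560 m/s.
At r₂: circular v_c2 = √(μ/r₂) = 5406 m/s; transfer-aphelion v_a = √[μ(2/r₂ − 1/a_t)] = 1120 m/s.
Δv₂ = v_c2 − v_a = 4285 m/s.
Total Δv = Δv₁ + Δv₂ = 18840 m/s = 18.84 km/s.

Δv_total ≈ 18.8 km/s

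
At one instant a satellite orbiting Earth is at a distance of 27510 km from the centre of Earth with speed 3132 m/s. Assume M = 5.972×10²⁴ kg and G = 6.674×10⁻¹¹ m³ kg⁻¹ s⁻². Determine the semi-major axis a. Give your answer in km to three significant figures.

μ = GM = 6.674×10⁻¹¹ × 5.972×10²⁴ = 3.986×10¹⁴ m³/s².
r = 2.751×10⁷ m.
Vis-viva rearranged: 1/a = 2/r − v²/μ = 7.270×10⁻⁸ − 2.461×10⁻⁸ = 4.809×10⁻⁸ m⁻¹.
a = 2.079×10⁷ m = 20795 km.

a ≈ 20800 km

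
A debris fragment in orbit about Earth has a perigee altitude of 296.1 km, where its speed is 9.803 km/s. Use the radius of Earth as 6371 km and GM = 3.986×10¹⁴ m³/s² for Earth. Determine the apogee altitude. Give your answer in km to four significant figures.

apogee altitude ≈ 20920 km

r_p = 6371 + 296.1 = 6667.1 km = 6.667×10⁶ m.
Specific energy ε = v²/2 − μ/r = -1.174×10⁷ J/kg, so a = −μ/(2ε) = 1.698×10⁷ m.
The apsides satisfy r_p + r_a = 2a, so the apogee radius is 2a − r_p = 2.729×10⁷ m = 27295 km.
Apogee altitude = 27295 − 6371 = 20924 km.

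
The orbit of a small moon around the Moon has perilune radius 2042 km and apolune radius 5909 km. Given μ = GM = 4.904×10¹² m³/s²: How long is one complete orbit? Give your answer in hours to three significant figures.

T ≈ 6.25 hours

Semi-major axis a = (r_p + r_a)/2 = (2042.0 + 5909.0)/2 = 3975.5 km = 3.976×10⁶ m.
By Kepler's third law T = 2π√(a³/μ) = 2π × 3.579×10³ = 2.249×10⁴ s.
= 6.247 hours.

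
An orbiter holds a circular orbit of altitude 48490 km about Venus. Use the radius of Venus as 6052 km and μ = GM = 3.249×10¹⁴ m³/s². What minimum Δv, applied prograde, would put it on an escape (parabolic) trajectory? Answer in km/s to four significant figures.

r = 6052 + 48490 = 54542 km = 5.4542×10⁷ m.
Circular speed v_c = √(μ/r) = 2441 m/s.
Escape speed v_esc = √(2μ/r) = √2 × v_c = 3452 m/s.
Δv = v_esc − v_c = 1011 m/s = 1.011 km/s.

Δv ≈ 1.011 km/s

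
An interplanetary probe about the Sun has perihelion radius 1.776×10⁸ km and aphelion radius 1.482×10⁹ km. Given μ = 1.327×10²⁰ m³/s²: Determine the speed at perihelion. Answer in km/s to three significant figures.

v ≈ 36.5 km/s

Semi-major axis a = (r_p + r_a)/2 = 8.2980×10⁸ km = 8.298×10¹¹ m.
Vis-viva: v² = μ(2/r − 1/a) = 1.327×10²⁰ × (1.126×10⁻¹¹ − 1.205×10⁻¹²) = 1.334×10⁹ m²/s².
v = 36530 m/s = 36.53 km/s.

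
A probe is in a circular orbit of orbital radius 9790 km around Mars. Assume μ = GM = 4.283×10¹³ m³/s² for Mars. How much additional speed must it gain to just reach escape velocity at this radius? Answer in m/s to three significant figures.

Δv ≈ 866 m/s

r = 9790 km = 9.790×10⁶ m.
Circular speed v_c = √(μ/r) = 2092 m/s.
Escape speed v_esc = √(2μ/r) = √2 × v_c = 2958 m/s.
Δv = v_esc − v_c = 866.4 m/s.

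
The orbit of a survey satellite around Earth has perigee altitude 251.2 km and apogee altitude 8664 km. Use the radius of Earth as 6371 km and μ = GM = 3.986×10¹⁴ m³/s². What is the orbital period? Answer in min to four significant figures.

r_p = 6371 + 251.2 = 6622.2 km = 6.6222×10⁶ m.
r_a = 6371 + 8664 = 15035 km = 1.5035×10⁷ m.
Semi-major axis a = (r_p + r_a)/2 = (6622.2 + 15035)/2 = 10829 km = 1.083×10⁷ m.
By Kepler's third law T = 2π√(a³/μ) = 2π × 1.785×10³ = 1.121×10⁴ s.
= 186.9 min.

T ≈ 186.9 min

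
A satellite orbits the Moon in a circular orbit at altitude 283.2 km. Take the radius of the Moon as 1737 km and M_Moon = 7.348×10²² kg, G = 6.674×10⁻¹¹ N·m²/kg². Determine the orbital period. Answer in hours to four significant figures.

T ≈ 2.263 hours

μ = GM = 6.674×10⁻¹¹ × 7.348×10²² = 4.904×10¹² m³/s².
r = 1737 + 283.2 = 2020.2 km = 2.0202×10⁶ m.
Kepler's third law: T = 2π√(r³/μ) = 2π√((2.020×10⁶)³ / 4.904×10¹²).
r³/μ = 1.681×10⁶ s², so T = 2π × 1.297×10³ = 8.147×10³ s.
Converting: 8.147×10³ s ÷ 3600 = 2.263 hours.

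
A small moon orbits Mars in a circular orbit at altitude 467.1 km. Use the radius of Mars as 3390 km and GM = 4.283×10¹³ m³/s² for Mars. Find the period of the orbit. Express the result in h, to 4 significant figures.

r = 3390 + 467.1 = 3857.1 km = 3.8571×10⁶ m.
Kepler's third law: T = 2π√(r³/μ) = 2π√((3.857×10⁶)³ / 4.283×10¹³).
r³/μ = 1.340×10⁶ s², so T = 2π × 1.157×10³ = 7.273×10³ s.
Converting: 7.273×10³ s ÷ 3600 = 2.020 h.

T ≈ 2.020 h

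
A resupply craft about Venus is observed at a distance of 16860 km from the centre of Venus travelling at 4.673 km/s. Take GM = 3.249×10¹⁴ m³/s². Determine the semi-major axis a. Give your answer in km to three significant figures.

a ≈ 19500 km

r = 1.686×10⁷ m.
Vis-viva rearranged: 1/a = 2/r − v²/μ = 1.186×10⁻⁷ − 6.721×10⁻⁸ = 5.141×10⁻⁸ m⁻¹.
a = 1.945×10⁷ m = 19450 km.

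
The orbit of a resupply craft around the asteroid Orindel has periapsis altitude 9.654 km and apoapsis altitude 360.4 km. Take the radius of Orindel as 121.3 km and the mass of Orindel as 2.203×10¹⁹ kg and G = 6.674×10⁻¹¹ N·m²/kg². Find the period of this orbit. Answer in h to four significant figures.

T ≈ 7.717 h

μ = GM = 6.674×10⁻¹¹ × 2.203×10¹⁹ = 1.470×10⁹ m³/s².
r_p = 121.3 + 9.654 = 130.95 km = 1.3095×10⁵ m.
r_a = 121.3 + 360.4 = 481.70 km = 4.8170×10⁵ m.
Semi-major axis a = (r_p + r_a)/2 = (130.95 + 481.70)/2 = 306.33 km = 3.063×10⁵ m.
By Kepler's third law T = 2π√(a³/μ) = 2π × 4.422×10³ = 2.778×10⁴ s.
= 7.717 h.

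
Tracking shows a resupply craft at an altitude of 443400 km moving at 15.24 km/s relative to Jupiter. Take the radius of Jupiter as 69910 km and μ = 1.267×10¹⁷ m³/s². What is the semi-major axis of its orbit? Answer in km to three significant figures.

a ≈ 4.85×10⁵ km

r = 69910 + 443400 = 5.1331×10⁵ km = 5.133×10⁸ m.
Vis-viva rearranged: 1/a = 2/r − v²/μ = 3.896×10⁻⁹ − 1.833×10⁻⁹ = 2.063×10⁻⁹ m⁻¹.
a = 4.847×10⁸ m = 4.8470×10⁵ km.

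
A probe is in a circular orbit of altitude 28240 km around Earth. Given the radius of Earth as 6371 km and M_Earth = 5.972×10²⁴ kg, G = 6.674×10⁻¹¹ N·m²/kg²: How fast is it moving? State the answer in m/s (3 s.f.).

v ≈ 3390 m/s

μ = GM = 6.674×10⁻¹¹ × 5.972×10²⁴ = 3.986×10¹⁴ m³/s².
r = 6371 + 28240 = 34611 km = 3.4611×10⁷ m.
For a circular orbit v = √(μ/r) = √(3.986×10¹⁴ / 3.461×10⁷) = √(1.152×10⁷) = 3393 m/s.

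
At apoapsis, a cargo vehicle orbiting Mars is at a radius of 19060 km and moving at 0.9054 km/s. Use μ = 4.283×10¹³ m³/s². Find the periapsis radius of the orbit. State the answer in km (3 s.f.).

r_a = 1.906×10⁷ m.
Specific energy ε = v²/2 − μ/r = -1.837×10⁶ J/kg, so a = −μ/(2ε) = 1.166×10⁷ m.
The apsides satisfy r_p + r_a = 2a, so the periapsis radius is 2a − r_a = 4.252×10⁶ m = 4252.1 km.

periapsis radius ≈ 4250 km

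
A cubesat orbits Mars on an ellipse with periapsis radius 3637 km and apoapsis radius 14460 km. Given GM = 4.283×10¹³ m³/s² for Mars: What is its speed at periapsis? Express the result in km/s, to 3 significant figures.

Semi-major axis a = (r_p + r_a)/2 = 9048.5 km = 9.048×10⁶ m.
Vis-viva: v² = μ(2/r − 1/a) = 4.283×10¹³ × (5.499×10⁻⁷ − 1.105×10⁻⁷) = 1.882×10⁷ m²/s².
v = 4338 m/s = 4.338 km/s.

v ≈ 4.34 km/s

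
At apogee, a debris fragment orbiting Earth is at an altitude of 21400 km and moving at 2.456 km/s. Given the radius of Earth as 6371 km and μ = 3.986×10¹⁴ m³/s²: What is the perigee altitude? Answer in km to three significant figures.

r_a = 6371 + 21400 = 27771 km = 2.777×10⁷ m.
Specific energy ε = v²/2 − μ/r = -1.134×10⁷ J/kg, so a = −μ/(2ε) = 1.758×10⁷ m.
The apsides satisfy r_p + r_a = 2a, so the perigee radius is 2a − r_a = 7.388×10⁶ m = 7387.8 km.
Perigee altitude = 7387.8 − 6371 = 1016.8 km.

perigee altitude ≈ 1020 km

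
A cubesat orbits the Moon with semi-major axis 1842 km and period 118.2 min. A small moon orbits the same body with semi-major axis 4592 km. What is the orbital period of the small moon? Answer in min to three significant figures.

Kepler's third law: T² ∝ a³, so T₂ = T₁ (a₂/a₁)^(3/2).
a₂/a₁ = 2.493, (a₂/a₁)^(3/2) = 3.936.
T₂ = 118.2 × 3.936 = 465.2 min.

T₂ ≈ 465 min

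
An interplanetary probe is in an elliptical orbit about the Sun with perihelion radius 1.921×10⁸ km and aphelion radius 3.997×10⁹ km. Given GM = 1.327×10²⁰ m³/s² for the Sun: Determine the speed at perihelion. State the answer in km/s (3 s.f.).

v ≈ 36.3 km/s

Semi-major axis a = (r_p + r_a)/2 = 2.0946×10⁹ km = 2.095×10¹² m.
Vis-viva: v² = μ(2/r − 1/a) = 1.327×10²⁰ × (1.041×10⁻¹¹ − 4.774×10⁻¹³) = 1.318×10⁹ m²/s².
v = 36310 m/s = 36.31 km/s.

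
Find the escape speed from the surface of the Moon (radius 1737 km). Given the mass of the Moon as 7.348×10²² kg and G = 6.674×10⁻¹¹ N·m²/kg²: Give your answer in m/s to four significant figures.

μ = GM = 6.674×10⁻¹¹ × 7.348×10²² = 4.904×10¹² m³/s².
r = R = 1.737×10⁶ m.
Escape speed v_esc = √(2μ/r) = √(2 × 4.904×10¹² / 1.737×10⁶) = √(5.647×10⁶) = 2376 m/s.

v_esc ≈ 2376 m/s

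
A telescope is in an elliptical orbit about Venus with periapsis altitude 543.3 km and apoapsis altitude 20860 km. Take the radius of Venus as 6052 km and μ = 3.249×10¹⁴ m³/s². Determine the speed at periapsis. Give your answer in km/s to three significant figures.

r_p = 6052 + 543.3 = 6595.3 km = 6.5953×10⁶ m.
r_a = 6052 + 20860 = 26912 km = 2.6912×10⁷ m.
Semi-major axis a = (r_p + r_a)/2 = 16754 km = 1.675×10⁷ m.
Vis-viva: v² = μ(2/r − 1/a) = 3.249×10¹⁴ × (3.032×10⁻⁷ − 5.969×10⁻⁸) = 7.913×10⁷ m²/s².
v = 8896 m/s = 8.896 km/s.

v ≈ 8.90 km/s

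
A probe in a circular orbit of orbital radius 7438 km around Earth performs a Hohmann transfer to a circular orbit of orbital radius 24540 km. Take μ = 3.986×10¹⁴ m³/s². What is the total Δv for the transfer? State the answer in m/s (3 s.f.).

Δv_total ≈ 3030 m/s

r₁ = 7438 km = 7.438×10⁶ m.
r₂ = 24540 km = 2.454×10⁷ m.
Transfer ellipse a_t = (r₁ + r₂)/2 = 1.599×10⁷ m.
At r₁: circular v_c1 = √(μ/r₁) = 7320 m/s; transfer-perigee v_p = √[μ(2/r₁ − 1/a_t)] = 9069 m/s.
Δv₁ = v_p − v_c1 = 1749 m/s.
At r₂: circular v_c2 = √(μ/r₂) = 4030 m/s; transfer-apogee v_a = √[μ(2/r₂ − 1/a_t)] = 2749 m/s.
Δv₂ = v_c2 − v_a = 1281 m/s.
Total Δv = Δv₁ + Δv₂ = 3030 m/s.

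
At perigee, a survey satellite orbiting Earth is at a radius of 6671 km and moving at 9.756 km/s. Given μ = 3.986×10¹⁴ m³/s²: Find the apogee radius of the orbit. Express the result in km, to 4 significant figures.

apogee radius ≈ 26100 km

r_p = 6.671×10⁶ m.
Specific energy ε = v²/2 − μ/r = -1.216×10⁷ J/kg, so a = −μ/(2ε) = 1.639×10⁷ m.
The apsides satisfy r_p + r_a = 2a, so the apogee radius is 2a − r_p = 2.610×10⁷ m = 26105 km.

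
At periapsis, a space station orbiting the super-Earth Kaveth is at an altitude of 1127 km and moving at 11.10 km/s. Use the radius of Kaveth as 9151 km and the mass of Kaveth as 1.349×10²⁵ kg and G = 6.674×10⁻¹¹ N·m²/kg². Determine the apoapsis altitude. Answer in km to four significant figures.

μ = GM = 6.674×10⁻¹¹ × 1.349×10²⁵ = 9.003×10¹⁴ m³/s².
r_p = 9151 + 1127 = 10278 km = 1.028×10⁷ m.
Specific energy ε = v²/2 − μ/r = -2.599×10⁷ J/kg, so a = −μ/(2ε) = 1.732×10⁷ m.
The apsides satisfy r_p + r_a = 2a, so the apoapsis radius is 2a − r_p = 2.436×10⁷ m = 24360 km.
Apoapsis altitude = 24360 − 9151 = 15209 km.

apoapsis altitude ≈ 15210 km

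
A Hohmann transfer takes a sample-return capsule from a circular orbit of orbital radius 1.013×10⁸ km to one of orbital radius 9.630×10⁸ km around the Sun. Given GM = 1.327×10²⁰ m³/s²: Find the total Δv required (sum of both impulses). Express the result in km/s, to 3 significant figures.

Δv_total ≈ 19.1 km/s

r₁ = 1.013×10⁸ km = 1.013×10¹¹ m.
r₂ = 9.630×10⁸ km = 9.630×10¹¹ m.
Transfer ellipse a_t = (r₁ + r₂)/2 = 5.322×10¹¹ m.
At r₁: circular v_c1 = √(μ/r₁) = 36190 m/s; transfer-perihelion v_p = √[μ(2/r₁ − 1/a_t)] = 48690 m/s.
Δv₁ = v_p − v_c1 = 12500 m/s.
At r₂: circular v_c2 = √(μ/r₂) = 11740 m/s; transfer-aphelion v_a = √[μ(2/r₂ − 1/a_t)] = 5122 m/s.
Δv₂ = v_c2 − v_a = 6617 m/s.
Total Δv = Δv₁ + Δv₂ = 19110 m/s = 19.11 km/s.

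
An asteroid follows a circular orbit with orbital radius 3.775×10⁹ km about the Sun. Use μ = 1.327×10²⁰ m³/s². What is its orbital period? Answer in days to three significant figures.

T ≈ 46300 days

r = 3.775×10⁹ km = 3.775×10¹² m.
Kepler's third law: T = 2π√(r³/μ) = 2π√((3.775×10¹²)³ / 1.327×10²⁰).
r³/μ = 4.054×10¹⁷ s², so T = 2π × 6.367×10⁸ = 4.001×10⁹ s.
Converting: 4.001×10⁹ s ÷ 86400 = 46300 days.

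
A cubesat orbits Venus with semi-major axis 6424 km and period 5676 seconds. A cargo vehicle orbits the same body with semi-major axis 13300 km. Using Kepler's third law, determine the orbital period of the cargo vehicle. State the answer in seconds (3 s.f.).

T₂ ≈ 16900 seconds

Kepler's third law: T² ∝ a³, so T₂ = T₁ (a₂/a₁)^(3/2).
a₂/a₁ = 2.070, (a₂/a₁)^(3/2) = 2.979.
T₂ = 5676 × 2.979 = 16910 seconds.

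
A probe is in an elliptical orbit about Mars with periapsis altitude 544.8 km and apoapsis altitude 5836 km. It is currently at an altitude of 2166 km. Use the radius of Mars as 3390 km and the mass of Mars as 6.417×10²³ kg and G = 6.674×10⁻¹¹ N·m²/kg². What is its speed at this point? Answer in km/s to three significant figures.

v ≈ 2.98 km/s

μ = GM = 6.674×10⁻¹¹ × 6.417×10²³ = 4.283×10¹³ m³/s².
r_p = 3390 + 544.8 = 3934.8 km = 3.9348×10⁶ m.
r_a = 3390 + 5836 = 9226.0 km = 9.2260×10⁶ m.
r = 3390 + 2166 = 5556.0 km = 5.556×10⁶ m.
Semi-major axis a = (r_p + r_a)/2 = 6580.4 km = 6.580×10⁶ m.
Vis-viva: v² = μ(2/r − 1/a) = 4.283×10¹³ × (3.600×10⁻⁷ − 1.520×10⁻⁷) = 8.908×10⁶ m²/s².
v = 2985 m/s = 2.985 km/s.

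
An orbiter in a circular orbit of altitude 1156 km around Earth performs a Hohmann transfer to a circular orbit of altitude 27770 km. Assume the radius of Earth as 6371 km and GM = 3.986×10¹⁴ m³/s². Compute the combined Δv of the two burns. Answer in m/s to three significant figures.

Δv_total ≈ 3400 m/s

r₁ = 6371 + 1156 = 7527.0 km = 7.5270×10⁶ m.
r₂ = 6371 + 27770 = 34141 km = 3.4141×10⁷ m.
Transfer ellipse a_t = (r₁ + r₂)/2 = 2.083×10⁷ m.
At r₁: circular v_c1 = √(μ/r₁) = 7277 m/s; transfer-perigee v_p = √[μ(2/r₁ − 1/a_t)] = 9316 m/s.
Δv₁ = v_p − v_c1 = 2038 m/s.
At r₂: circular v_c2 = √(μ/r₂) = 3417 m/s; transfer-apogee v_a = √[μ(2/r₂ − 1/a_t)] = 2054 m/s.
Δv₂ = v_c2 − v_a = 1363 m/s.
Total Δv = Δv₁ + Δv₂ = 3402 m/s.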